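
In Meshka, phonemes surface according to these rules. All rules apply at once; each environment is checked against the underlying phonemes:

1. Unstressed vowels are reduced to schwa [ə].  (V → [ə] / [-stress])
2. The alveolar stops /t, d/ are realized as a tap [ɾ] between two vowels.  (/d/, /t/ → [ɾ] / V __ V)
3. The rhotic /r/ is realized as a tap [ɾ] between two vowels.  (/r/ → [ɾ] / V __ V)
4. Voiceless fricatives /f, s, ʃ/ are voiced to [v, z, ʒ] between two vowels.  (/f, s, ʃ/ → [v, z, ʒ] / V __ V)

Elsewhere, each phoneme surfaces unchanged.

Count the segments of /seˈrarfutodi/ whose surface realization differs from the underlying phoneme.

7

Segments that undergo a rule: /e/ → [ə] (rule 1); /r/ → [ɾ] (rule 3); /u/ → [ə] (rule 1); /t/ → [ɾ] (rule 2); /o/ → [ə] (rule 1); /d/ → [ɾ] (rule 2); /i/ → [ə] (rule 1).
All other segments surface unchanged.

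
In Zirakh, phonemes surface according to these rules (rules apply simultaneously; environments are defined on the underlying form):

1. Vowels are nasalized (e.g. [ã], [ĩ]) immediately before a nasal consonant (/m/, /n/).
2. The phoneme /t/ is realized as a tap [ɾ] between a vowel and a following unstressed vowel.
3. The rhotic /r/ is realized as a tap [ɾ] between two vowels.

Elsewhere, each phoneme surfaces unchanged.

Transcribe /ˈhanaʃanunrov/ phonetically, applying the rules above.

[ˈhãnaʃãnũnrov]

/h/ — not in any rule's target class → [h].
/a/ meets the environment for rule 1 (before a nasal consonant) → [ã].
/n/ stays [n].
/a/ (between /n/ and /ʃ/) fails the environment for rule 1, so it stays [a].
/ʃ/ — not in any rule's target class → [ʃ].
/a/ — between /ʃ/ and /n/, before a nasal consonant — surfaces as [ã] (rule 1).
/n/ — not in any rule's target class → [n].
/u/ — between /n/ and /n/, before a nasal consonant — surfaces as [ũ] (rule 1).
/n/ — not in any rule's target class → [n].
/r/ (between /n/ and /o/) fails the environment for rule 3, so it stays [r].
/o/ (between /r/ and /v/): rule 1 targets it, but not before a nasal consonant → unchanged [o].
/v/ (word-final) is unaffected → [v].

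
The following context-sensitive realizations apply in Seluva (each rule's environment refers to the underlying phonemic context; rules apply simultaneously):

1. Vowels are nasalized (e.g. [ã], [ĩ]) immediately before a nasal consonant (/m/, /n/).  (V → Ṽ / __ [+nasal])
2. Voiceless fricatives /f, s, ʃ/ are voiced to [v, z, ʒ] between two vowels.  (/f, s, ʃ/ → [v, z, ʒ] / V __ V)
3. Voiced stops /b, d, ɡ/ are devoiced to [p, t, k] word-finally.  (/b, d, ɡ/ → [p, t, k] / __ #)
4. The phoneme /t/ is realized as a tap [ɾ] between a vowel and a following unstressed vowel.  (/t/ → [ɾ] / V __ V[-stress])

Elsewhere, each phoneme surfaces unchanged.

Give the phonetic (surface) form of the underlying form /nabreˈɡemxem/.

/n/ (word-initial): no rule targets it → [n].
/a/ — between /n/ and /b/; rule 1 does not apply here → [a].
/b/ (between /a/ and /r/): rule 3 targets it, but not word-finally → unchanged [b].
/r/ stays [r].
/e/ (between /r/ and /ɡ/) fails the environment for rule 1, so it stays [e].
/ɡ/ — between /e/ and /e/; rule 3 does not apply here → [ɡ].
/e/ meets the environment for rule 1 (before a nasal consonant) → [ẽ].
/m/ stays [m].
/x/ (between /m/ and /e/): no rule targets it → [x].
/e/ — between /x/ and /m/, before a nasal consonant — surfaces as [ẽ] (rule 1).
/m/ (word-final) is unaffected → [m].

[nabreˈɡẽmxẽm]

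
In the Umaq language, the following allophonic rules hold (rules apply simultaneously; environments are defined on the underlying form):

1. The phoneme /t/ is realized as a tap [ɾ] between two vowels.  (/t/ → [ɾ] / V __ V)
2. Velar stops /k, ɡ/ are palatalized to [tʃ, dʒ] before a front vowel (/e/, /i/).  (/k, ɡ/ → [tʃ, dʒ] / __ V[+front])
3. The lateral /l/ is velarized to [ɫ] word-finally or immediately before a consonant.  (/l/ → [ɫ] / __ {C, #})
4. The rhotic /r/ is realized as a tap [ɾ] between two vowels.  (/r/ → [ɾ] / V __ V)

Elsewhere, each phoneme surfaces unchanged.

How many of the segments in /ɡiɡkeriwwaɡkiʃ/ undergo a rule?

Segments that undergo a rule: /ɡ/ → [dʒ] (rule 2); /k/ → [tʃ] (rule 2); /r/ → [ɾ] (rule 4); /k/ → [tʃ] (rule 2).
All other segments surface unchanged.

4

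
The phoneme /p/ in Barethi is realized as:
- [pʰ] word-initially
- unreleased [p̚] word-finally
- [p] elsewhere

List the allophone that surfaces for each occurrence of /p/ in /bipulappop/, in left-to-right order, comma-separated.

Occurrence 1 (position 3): no conditioning environment matches → elsewhere allophone [p].
Occurrence 2 (position 7): no conditioning environment matches → elsewhere allophone [p].
Occurrence 3 (position 8): no conditioning environment matches → elsewhere allophone [p].
Occurrence 4 (position 10): word-finally → [p̚].

[p], [p], [p], [p̚]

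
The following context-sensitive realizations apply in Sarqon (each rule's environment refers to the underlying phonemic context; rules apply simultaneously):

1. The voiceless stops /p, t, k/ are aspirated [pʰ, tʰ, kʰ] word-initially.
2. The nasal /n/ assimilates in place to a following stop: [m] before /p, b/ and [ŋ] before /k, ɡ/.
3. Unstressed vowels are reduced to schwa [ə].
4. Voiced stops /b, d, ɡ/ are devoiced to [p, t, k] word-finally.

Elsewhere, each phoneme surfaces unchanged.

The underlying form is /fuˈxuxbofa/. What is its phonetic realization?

/f/ — not in any rule's target class → [f].
Rule 3 applies to /u/ (between /f/ and /x/: in an unstressed syllable) → [ə].
/x/ — not in any rule's target class → [x].
/u/ (between /x/ and /x/) fails the environment for rule 3, so it stays [u].
/x/ stays [x].
/b/ (between /x/ and /o/): rule 4 targets it, but not word-finally → unchanged [b].
Rule 3 applies to /o/ (between /b/ and /f/: in an unstressed syllable) → [ə].
/f/ (between /o/ and /a/): no rule targets it → [f].
/a/ (word-final): in an unstressed syllable, so rule 3 applies → [ə].

[fəˈxuxbəfə]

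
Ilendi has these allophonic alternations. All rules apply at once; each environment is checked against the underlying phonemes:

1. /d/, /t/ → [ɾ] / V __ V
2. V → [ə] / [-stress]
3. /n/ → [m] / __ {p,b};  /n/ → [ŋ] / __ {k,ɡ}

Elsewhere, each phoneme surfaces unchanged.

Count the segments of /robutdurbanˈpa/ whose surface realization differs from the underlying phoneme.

5

Segments that undergo a rule: /o/ → [ə] (rule 2); /u/ → [ə] (rule 2); /u/ → [ə] (rule 2); /a/ → [ə] (rule 2); /n/ → [m] (rule 3).
All other segments surface unchanged.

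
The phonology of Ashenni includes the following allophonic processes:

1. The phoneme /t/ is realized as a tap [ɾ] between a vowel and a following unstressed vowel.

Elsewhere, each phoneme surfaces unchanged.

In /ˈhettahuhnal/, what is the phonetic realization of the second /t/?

[t]

/t/ — between /t/ and /a/; rule 1 does not apply here → [t].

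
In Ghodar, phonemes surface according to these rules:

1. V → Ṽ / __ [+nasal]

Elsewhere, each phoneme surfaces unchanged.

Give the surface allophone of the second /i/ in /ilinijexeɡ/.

/i/ — between /l/ and /n/, before a nasal consonant — surfaces as [ĩ] (rule 1).

[ĩ]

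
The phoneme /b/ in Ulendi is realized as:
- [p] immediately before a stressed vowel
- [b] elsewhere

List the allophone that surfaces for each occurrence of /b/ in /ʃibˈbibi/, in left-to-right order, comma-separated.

[b], [p], [b]

Occurrence 1 (position 3): no conditioning environment matches → elsewhere allophone [b].
Occurrence 2 (position 4): immediately before a stressed vowel → [p].
Occurrence 3 (position 6): no conditioning environment matches → elsewhere allophone [b].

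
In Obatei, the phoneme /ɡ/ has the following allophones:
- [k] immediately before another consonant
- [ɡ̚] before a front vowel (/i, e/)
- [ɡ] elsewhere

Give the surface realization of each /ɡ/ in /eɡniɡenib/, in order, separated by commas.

Occurrence 1 (position 2): immediately before another consonant → [k].
Occurrence 2 (position 5): before a front vowel (/i, e/) → [ɡ̚].

[k], [ɡ̚]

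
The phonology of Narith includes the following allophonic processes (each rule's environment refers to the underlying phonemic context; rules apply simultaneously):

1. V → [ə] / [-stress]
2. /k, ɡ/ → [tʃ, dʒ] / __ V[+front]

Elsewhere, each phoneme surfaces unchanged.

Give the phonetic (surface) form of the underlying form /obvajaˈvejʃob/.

/o/ (word-initial) occurs in an unstressed syllable → [ə] by rule 1.
/b/ (between /o/ and /v/) is unaffected → [b].
/v/ — not in any rule's target class → [v].
/a/ (between /v/ and /j/) occurs in an unstressed syllable → [ə] by rule 1.
/j/ (between /a/ and /a/): no rule targets it → [j].
/a/ meets the environment for rule 1 (in an unstressed syllable) → [ə].
/v/ (between /a/ and /e/): no rule targets it → [v].
/e/ (between /v/ and /j/): rule 1 targets it, but not in an unstressed syllable → unchanged [e].
/j/ (between /e/ and /ʃ/) is unaffected → [j].
/ʃ/ stays [ʃ].
/o/ (between /ʃ/ and /b/): in an unstressed syllable, so rule 1 applies → [ə].
/b/ — not in any rule's target class → [b].

[əbvəjəˈvejʃəb]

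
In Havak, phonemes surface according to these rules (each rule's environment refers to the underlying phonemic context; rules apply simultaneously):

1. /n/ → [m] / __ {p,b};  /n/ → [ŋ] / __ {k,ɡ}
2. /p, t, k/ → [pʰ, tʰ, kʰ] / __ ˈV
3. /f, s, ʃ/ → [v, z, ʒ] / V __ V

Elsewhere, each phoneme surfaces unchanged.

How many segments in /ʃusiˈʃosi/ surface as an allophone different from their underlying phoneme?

Segments that undergo a rule: /s/ → [z] (rule 3); /ʃ/ → [ʒ] (rule 3); /s/ → [z] (rule 3).
All other segments surface unchanged.

3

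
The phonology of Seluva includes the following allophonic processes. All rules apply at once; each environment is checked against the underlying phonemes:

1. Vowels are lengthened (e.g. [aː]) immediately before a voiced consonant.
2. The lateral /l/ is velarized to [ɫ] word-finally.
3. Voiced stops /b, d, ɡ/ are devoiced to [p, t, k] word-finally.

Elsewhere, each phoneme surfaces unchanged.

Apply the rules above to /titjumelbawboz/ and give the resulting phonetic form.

/i/ — between /t/ and /t/; rule 1 does not apply here → [i].
/u/ — between /j/ and /m/, before a voiced consonant — surfaces as [uː] (rule 1).
/e/ meets the environment for rule 1 (before a voiced consonant) → [eː].
/l/ (between /e/ and /b/) fails the environment for rule 2, so it stays [l].
/b/ (between /l/ and /a/) is in the target of rule 3 but the environment (word-finally) is not met → [b].
/a/ — between /b/ and /w/, before a voiced consonant — surfaces as [aː] (rule 1).
/b/ — between /w/ and /o/; rule 3 does not apply here → [b].
Rule 1 applies to /o/ (between /b/ and /z/: before a voiced consonant) → [oː].

[titjuːmeːlbaːwboːz]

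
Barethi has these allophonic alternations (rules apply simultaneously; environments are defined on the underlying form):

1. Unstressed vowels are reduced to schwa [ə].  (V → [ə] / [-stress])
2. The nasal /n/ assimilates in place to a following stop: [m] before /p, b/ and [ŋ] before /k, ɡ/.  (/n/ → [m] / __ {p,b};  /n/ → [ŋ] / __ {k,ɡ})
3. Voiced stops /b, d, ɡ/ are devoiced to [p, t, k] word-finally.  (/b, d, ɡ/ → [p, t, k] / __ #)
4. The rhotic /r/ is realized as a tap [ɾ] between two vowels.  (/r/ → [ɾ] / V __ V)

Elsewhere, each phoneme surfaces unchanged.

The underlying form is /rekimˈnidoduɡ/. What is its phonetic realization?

[rəkəmˈnidədək]

/r/ (word-initial) is in the target of rule 4 but the environment (between two vowels) is not met → [r].
/e/ — between /r/ and /k/, in an unstressed syllable — surfaces as [ə] (rule 1).
Rule 1 applies to /i/ (between /k/ and /m/: in an unstressed syllable) → [ə].
/n/ (between /m/ and /i/) is in the target of rule 2 but the environment (before a labial or velar stop) is not met → [n].
/i/ (between /n/ and /d/): rule 1 targets it, but not in an unstressed syllable → unchanged [i].
/d/ (between /i/ and /o/): rule 3 targets it, but not word-finally → unchanged [d].
/o/ — between /d/ and /d/, in an unstressed syllable — surfaces as [ə] (rule 1).
/d/ (between /o/ and /u/) fails the environment for rule 3, so it stays [d].
Rule 1 applies to /u/ (between /d/ and /ɡ/: in an unstressed syllable) → [ə].
/ɡ/ (word-final): word-finally, so rule 3 applies → [k].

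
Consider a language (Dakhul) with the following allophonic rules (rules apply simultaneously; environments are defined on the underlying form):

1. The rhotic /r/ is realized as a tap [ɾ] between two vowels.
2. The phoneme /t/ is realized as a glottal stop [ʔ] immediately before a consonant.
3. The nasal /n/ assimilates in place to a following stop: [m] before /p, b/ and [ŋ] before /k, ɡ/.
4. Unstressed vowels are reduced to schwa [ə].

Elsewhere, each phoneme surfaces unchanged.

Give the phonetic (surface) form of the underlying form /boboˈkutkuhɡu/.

[bəbəˈkuʔkəhɡə]

/b/ (word-initial) is unaffected → [b].
Rule 4 applies to /o/ (between /b/ and /b/: in an unstressed syllable) → [ə].
/b/ stays [b].
Rule 4 applies to /o/ (between /b/ and /k/: in an unstressed syllable) → [ə].
/k/ — not in any rule's target class → [k].
/u/ (between /k/ and /t/) is in the target of rule 4 but the environment (in an unstressed syllable) is not met → [u].
/t/ — between /u/ and /k/, immediately before a consonant — surfaces as [ʔ] (rule 2).
/k/ (between /t/ and /u/): no rule targets it → [k].
Rule 4 applies to /u/ (between /k/ and /h/: in an unstressed syllable) → [ə].
/h/ (between /u/ and /ɡ/): no rule targets it → [h].
/ɡ/ — not in any rule's target class → [ɡ].
/u/ — word-final, in an unstressed syllable — surfaces as [ə] (rule 4).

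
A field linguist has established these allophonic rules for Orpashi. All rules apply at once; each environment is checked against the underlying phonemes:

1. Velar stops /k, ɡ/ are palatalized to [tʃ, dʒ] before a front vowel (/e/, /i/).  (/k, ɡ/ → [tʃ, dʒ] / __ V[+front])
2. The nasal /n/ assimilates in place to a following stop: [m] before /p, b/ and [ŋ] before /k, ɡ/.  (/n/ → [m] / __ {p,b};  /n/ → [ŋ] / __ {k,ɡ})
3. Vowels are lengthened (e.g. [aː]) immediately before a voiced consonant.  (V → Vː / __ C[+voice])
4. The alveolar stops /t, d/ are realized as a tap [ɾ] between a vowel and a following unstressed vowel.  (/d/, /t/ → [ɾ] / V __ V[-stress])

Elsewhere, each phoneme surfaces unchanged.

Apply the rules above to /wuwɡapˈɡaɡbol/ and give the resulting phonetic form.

/w/ (word-initial): no rule targets it → [w].
/u/ — between /w/ and /w/, before a voiced consonant — surfaces as [uː] (rule 3).
/w/ (between /u/ and /ɡ/) is unaffected → [w].
/ɡ/ (between /w/ and /a/) fails the environment for rule 1, so it stays [ɡ].
/a/ (between /ɡ/ and /p/) is in the target of rule 3 but the environment (before a voiced consonant) is not met → [a].
/p/ — not in any rule's target class → [p].
/ɡ/ — between /p/ and /a/; rule 1 does not apply here → [ɡ].
/a/ (between /ɡ/ and /ɡ/): before a voiced consonant, so rule 3 applies → [aː].
/ɡ/ — between /a/ and /b/; rule 1 does not apply here → [ɡ].
/b/ stays [b].
Rule 3 applies to /o/ (between /b/ and /l/: before a voiced consonant) → [oː].
/l/ (word-final): no rule targets it → [l].

[wuːwɡapˈɡaːɡboːl]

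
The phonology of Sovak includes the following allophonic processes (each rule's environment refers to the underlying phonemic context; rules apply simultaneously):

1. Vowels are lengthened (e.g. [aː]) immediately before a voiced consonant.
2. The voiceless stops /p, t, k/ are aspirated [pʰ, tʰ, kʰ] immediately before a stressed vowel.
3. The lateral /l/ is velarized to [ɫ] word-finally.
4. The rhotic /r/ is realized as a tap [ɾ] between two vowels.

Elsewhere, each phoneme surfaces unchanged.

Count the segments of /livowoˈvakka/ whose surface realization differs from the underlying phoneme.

3

Segments that undergo a rule: /i/ → [iː] (rule 1); /o/ → [oː] (rule 1); /o/ → [oː] (rule 1).
All other segments surface unchanged.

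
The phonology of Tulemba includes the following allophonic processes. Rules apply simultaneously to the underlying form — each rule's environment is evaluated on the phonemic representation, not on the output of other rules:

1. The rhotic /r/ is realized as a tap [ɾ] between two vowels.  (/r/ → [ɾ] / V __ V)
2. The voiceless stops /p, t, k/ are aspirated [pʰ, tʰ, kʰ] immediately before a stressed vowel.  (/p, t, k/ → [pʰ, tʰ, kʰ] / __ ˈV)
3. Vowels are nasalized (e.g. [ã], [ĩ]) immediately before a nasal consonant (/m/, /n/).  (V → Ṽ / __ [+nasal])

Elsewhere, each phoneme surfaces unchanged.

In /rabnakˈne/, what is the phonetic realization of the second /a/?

/a/ (between /n/ and /k/): rule 3 targets it, but not before a nasal consonant → unchanged [a].

[a]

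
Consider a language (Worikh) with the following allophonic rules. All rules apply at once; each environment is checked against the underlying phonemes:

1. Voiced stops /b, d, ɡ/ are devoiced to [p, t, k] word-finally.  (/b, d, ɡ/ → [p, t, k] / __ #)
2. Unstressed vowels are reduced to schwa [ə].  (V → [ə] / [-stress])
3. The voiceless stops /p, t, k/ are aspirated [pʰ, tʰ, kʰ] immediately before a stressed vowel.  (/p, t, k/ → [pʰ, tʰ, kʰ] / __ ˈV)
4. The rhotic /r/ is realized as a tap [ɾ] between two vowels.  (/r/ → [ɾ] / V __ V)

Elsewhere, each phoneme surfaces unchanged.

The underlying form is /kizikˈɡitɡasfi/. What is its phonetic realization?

[kəzəkˈɡitɡəsfə]

/k/ (word-initial): rule 3 targets it, but not immediately before a stressed vowel → unchanged [k].
/i/ — between /k/ and /z/, in an unstressed syllable — surfaces as [ə] (rule 2).
/i/ — between /z/ and /k/, in an unstressed syllable — surfaces as [ə] (rule 2).
/k/ (between /i/ and /ɡ/) fails the environment for rule 3, so it stays [k].
/ɡ/ (between /k/ and /i/): rule 1 targets it, but not word-finally → unchanged [ɡ].
/i/ (between /ɡ/ and /t/) fails the environment for rule 2, so it stays [i].
/t/ — between /i/ and /ɡ/; rule 3 does not apply here → [t].
/ɡ/ (between /t/ and /a/): rule 1 targets it, but not word-finally → unchanged [ɡ].
/a/ — between /ɡ/ and /s/, in an unstressed syllable — surfaces as [ə] (rule 2).
Rule 2 applies to /i/ (word-final: in an unstressed syllable) → [ə].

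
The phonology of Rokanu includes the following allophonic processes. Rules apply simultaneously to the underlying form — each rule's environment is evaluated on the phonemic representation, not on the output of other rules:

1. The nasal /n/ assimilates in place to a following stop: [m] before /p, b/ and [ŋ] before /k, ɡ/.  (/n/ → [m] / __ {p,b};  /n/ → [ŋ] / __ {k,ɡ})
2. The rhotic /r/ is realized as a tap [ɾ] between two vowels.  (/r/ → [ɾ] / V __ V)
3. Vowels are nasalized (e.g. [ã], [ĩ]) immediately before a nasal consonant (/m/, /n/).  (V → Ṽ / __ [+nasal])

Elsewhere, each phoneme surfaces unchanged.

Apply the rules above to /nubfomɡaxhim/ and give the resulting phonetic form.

/n/ (word-initial): rule 1 targets it, but not before a labial or velar stop → unchanged [n].
/u/ — between /n/ and /b/; rule 3 does not apply here → [u].
/b/ — not in any rule's target class → [b].
/f/ (between /b/ and /o/) is unaffected → [f].
/o/ (between /f/ and /m/): before a nasal consonant, so rule 3 applies → [õ].
/m/ stays [m].
/ɡ/ — not in any rule's target class → [ɡ].
/a/ (between /ɡ/ and /x/): rule 3 targets it, but not before a nasal consonant → unchanged [a].
/x/ (between /a/ and /h/): no rule targets it → [x].
/h/ stays [h].
/i/ — between /h/ and /m/, before a nasal consonant — surfaces as [ĩ] (rule 3).
/m/ (word-final) is unaffected → [m].

[nubfõmɡaxhĩm]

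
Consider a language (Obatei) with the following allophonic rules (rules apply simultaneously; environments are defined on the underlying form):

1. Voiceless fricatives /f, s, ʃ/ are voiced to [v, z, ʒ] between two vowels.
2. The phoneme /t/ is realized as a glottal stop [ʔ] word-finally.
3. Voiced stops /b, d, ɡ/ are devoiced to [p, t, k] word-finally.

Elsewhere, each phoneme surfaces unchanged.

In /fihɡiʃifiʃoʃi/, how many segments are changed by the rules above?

4

Segments that undergo a rule: /ʃ/ → [ʒ] (rule 1); /f/ → [v] (rule 1); /ʃ/ → [ʒ] (rule 1); /ʃ/ → [ʒ] (rule 1).
All other segments surface unchanged.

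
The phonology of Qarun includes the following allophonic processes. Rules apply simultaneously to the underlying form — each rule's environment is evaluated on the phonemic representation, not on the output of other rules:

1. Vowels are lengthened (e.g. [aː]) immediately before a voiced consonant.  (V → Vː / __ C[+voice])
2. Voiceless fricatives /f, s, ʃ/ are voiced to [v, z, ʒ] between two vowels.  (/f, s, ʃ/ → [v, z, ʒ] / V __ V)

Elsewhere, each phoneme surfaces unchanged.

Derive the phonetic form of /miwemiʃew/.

[miːweːmiʒeːw]

/i/ (between /m/ and /w/): before a voiced consonant, so rule 1 applies → [iː].
/e/ meets the environment for rule 1 (before a voiced consonant) → [eː].
/i/ (between /m/ and /ʃ/): rule 1 targets it, but not before a voiced consonant → unchanged [i].
/ʃ/ (between /i/ and /e/): between two vowels, so rule 2 applies → [ʒ].
/e/ (between /ʃ/ and /w/) occurs before a voiced consonant → [eː] by rule 1.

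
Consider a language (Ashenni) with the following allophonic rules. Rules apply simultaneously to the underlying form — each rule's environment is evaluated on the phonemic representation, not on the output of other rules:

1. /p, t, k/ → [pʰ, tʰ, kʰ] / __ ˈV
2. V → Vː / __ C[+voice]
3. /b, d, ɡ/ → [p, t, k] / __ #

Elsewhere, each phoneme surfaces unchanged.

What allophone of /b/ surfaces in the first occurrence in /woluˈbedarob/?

[b]

/b/ (between /u/ and /e/) is in the target of rule 3 but the environment (word-finally) is not met → [b].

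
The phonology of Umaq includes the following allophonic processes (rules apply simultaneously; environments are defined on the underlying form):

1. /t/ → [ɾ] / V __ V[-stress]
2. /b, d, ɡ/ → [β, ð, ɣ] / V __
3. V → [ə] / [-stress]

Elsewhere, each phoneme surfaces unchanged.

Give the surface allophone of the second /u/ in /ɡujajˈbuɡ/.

/u/ (between /b/ and /ɡ/) is in the target of rule 3 but the environment (in an unstressed syllable) is not met → [u].

[u]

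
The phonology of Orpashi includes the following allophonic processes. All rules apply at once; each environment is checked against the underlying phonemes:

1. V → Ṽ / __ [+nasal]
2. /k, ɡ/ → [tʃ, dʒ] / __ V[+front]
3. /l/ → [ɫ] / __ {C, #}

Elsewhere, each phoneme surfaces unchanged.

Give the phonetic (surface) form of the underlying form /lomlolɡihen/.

[lõmloɫdʒihẽn]

/l/ (word-initial) fails the environment for rule 3, so it stays [l].
/o/ (between /l/ and /m/) occurs before a nasal consonant → [õ] by rule 1.
/l/ (between /m/ and /o/): rule 3 targets it, but not word-finally or immediately before a consonant → unchanged [l].
/o/ (between /l/ and /l/): rule 1 targets it, but not before a nasal consonant → unchanged [o].
/l/ (between /o/ and /ɡ/) occurs word-finally or immediately before a consonant → [ɫ] by rule 3.
Rule 2 applies to /ɡ/ (between /l/ and /i/: before a front vowel) → [dʒ].
/i/ — between /ɡ/ and /h/; rule 1 does not apply here → [i].
Rule 1 applies to /e/ (between /h/ and /n/: before a nasal consonant) → [ẽ].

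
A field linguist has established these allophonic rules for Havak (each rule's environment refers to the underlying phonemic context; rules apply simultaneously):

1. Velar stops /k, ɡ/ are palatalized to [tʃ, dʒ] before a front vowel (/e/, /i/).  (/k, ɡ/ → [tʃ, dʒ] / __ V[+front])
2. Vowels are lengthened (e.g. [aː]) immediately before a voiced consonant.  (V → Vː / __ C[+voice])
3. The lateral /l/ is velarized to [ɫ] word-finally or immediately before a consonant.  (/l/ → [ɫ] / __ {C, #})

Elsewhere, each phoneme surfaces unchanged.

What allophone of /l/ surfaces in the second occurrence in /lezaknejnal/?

[ɫ]

Rule 3 applies to /l/ (word-final: word-finally or immediately before a consonant) → [ɫ].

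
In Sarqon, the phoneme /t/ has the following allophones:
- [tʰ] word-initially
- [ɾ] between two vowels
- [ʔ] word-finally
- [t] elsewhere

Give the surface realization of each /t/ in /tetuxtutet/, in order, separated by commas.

[tʰ], [ɾ], [t], [ɾ], [ʔ]

Occurrence 1 (position 1): word-initially → [tʰ].
Occurrence 2 (position 3): between two vowels → [ɾ].
Occurrence 3 (position 6): no conditioning environment matches → elsewhere allophone [t].
Occurrence 4 (position 8): between two vowels → [ɾ].
Occurrence 5 (position 10): word-finally → [ʔ].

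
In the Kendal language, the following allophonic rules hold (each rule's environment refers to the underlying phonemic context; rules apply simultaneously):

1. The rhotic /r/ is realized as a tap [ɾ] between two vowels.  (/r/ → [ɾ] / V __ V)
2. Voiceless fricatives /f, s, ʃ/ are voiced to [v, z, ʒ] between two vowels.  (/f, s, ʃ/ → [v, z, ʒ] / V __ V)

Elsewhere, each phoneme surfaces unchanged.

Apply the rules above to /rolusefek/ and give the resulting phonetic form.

[roluzevek]

/r/ (word-initial): rule 1 targets it, but not between two vowels → unchanged [r].
/o/ — not in any rule's target class → [o].
/l/ (between /o/ and /u/): no rule targets it → [l].
/u/ (between /l/ and /s/): no rule targets it → [u].
/s/ (between /u/ and /e/): between two vowels, so rule 2 applies → [z].
/e/ — not in any rule's target class → [e].
Rule 2 applies to /f/ (between /e/ and /e/: between two vowels) → [v].
/e/ (between /f/ and /k/): no rule targets it → [e].
/k/ stays [k].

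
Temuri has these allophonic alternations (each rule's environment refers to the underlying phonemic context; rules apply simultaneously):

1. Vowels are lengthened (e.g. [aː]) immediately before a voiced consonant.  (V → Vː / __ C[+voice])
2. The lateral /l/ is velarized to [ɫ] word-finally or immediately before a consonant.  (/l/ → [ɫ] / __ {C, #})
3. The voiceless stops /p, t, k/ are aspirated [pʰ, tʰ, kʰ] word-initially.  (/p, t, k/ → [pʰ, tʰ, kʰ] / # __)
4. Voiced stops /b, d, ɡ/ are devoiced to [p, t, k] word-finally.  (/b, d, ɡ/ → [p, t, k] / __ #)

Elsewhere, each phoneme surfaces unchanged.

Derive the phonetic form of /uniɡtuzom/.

/u/ (word-initial) occurs before a voiced consonant → [uː] by rule 1.
/n/ (between /u/ and /i/) is unaffected → [n].
Rule 1 applies to /i/ (between /n/ and /ɡ/: before a voiced consonant) → [iː].
/ɡ/ (between /i/ and /t/): rule 4 targets it, but not word-finally → unchanged [ɡ].
/t/ — between /ɡ/ and /u/; rule 3 does not apply here → [t].
/u/ meets the environment for rule 1 (before a voiced consonant) → [uː].
/z/ stays [z].
/o/ (between /z/ and /m/) occurs before a voiced consonant → [oː] by rule 1.
/m/ (word-final) is unaffected → [m].

[uːniːɡtuːzoːm]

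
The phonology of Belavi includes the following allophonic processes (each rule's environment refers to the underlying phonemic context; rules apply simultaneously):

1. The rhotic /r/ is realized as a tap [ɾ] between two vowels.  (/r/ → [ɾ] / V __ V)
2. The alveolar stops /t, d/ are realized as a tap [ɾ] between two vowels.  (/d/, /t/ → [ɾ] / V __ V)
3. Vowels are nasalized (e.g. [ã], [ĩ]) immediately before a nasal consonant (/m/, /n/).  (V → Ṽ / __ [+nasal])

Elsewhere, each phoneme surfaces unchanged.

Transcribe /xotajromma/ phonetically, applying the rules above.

[xoɾajrõmma]

/x/ (word-initial) is unaffected → [x].
/o/ — between /x/ and /t/; rule 3 does not apply here → [o].
/t/ — between /o/ and /a/, between two vowels — surfaces as [ɾ] (rule 2).
/a/ (between /t/ and /j/): rule 3 targets it, but not before a nasal consonant → unchanged [a].
/j/ (between /a/ and /r/) is unaffected → [j].
/r/ — between /j/ and /o/; rule 1 does not apply here → [r].
/o/ — between /r/ and /m/, before a nasal consonant — surfaces as [õ] (rule 3).
/m/ stays [m].
/m/ — not in any rule's target class → [m].
/a/ (word-final): rule 3 targets it, but not before a nasal consonant → unchanged [a].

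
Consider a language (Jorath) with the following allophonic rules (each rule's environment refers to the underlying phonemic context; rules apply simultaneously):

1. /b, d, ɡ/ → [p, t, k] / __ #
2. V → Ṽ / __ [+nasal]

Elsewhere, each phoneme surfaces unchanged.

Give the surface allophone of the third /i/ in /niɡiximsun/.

[ĩ]

/i/ — between /x/ and /m/, before a nasal consonant — surfaces as [ĩ] (rule 2).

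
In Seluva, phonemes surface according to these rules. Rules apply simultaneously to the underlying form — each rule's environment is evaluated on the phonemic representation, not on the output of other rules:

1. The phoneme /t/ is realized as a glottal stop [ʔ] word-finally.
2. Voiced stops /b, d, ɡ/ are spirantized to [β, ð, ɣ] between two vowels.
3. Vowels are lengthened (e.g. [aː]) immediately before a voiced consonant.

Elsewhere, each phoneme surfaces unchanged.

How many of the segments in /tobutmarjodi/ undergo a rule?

Segments that undergo a rule: /o/ → [oː] (rule 3); /b/ → [β] (rule 2); /a/ → [aː] (rule 3); /o/ → [oː] (rule 3); /d/ → [ð] (rule 2).
All other segments surface unchanged.

5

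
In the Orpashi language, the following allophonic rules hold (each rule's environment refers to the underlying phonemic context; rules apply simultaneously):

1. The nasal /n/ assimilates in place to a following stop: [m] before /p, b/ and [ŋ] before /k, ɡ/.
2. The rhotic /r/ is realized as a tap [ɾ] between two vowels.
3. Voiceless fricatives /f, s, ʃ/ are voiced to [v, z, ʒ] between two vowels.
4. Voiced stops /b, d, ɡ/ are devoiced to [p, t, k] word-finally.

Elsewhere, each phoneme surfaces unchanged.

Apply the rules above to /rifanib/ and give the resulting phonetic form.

/r/ (word-initial) is in the target of rule 2 but the environment (between two vowels) is not met → [r].
/i/ — not in any rule's target class → [i].
/f/ — between /i/ and /a/, between two vowels — surfaces as [v] (rule 3).
/a/ stays [a].
/n/ — between /a/ and /i/; rule 1 does not apply here → [n].
/i/ (between /n/ and /b/) is unaffected → [i].
/b/ (word-final): word-finally, so rule 4 applies → [p].

[rivanip]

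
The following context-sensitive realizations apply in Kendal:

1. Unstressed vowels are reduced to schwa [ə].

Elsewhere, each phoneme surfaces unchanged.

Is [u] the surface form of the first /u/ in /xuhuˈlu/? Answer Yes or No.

No

/u/ (between /x/ and /h/): in an unstressed syllable, so rule 1 applies → [ə].
The actual realization is [ə], not [u].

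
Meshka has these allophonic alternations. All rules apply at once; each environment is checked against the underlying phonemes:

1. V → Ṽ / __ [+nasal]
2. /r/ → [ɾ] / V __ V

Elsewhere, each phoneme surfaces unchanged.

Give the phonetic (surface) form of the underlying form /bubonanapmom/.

/b/ stays [b].
/u/ — between /b/ and /b/; rule 1 does not apply here → [u].
/b/ — not in any rule's target class → [b].
/o/ meets the environment for rule 1 (before a nasal consonant) → [õ].
/n/ (between /o/ and /a/) is unaffected → [n].
/a/ (between /n/ and /n/) occurs before a nasal consonant → [ã] by rule 1.
/n/ (between /a/ and /a/) is unaffected → [n].
/a/ (between /n/ and /p/) is in the target of rule 1 but the environment (before a nasal consonant) is not met → [a].
/p/ stays [p].
/m/ (between /p/ and /o/) is unaffected → [m].
/o/ — between /m/ and /m/, before a nasal consonant — surfaces as [õ] (rule 1).
/m/ stays [m].

[bubõnãnapmõm]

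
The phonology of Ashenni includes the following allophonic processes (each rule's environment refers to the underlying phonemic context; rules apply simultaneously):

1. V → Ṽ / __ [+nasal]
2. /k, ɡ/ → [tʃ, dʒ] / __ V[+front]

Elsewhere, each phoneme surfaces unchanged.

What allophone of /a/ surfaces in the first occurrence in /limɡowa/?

/a/ (word-final) is in the target of rule 1 but the environment (before a nasal consonant) is not met → [a].

[a]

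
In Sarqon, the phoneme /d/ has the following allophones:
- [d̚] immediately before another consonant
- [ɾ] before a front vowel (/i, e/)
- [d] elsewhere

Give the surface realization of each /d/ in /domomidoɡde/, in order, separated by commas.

Occurrence 1 (position 1): no conditioning environment matches → elsewhere allophone [d].
Occurrence 2 (position 7): no conditioning environment matches → elsewhere allophone [d].
Occurrence 3 (position 10): before a front vowel (/i, e/) → [ɾ].

[d], [d], [ɾ]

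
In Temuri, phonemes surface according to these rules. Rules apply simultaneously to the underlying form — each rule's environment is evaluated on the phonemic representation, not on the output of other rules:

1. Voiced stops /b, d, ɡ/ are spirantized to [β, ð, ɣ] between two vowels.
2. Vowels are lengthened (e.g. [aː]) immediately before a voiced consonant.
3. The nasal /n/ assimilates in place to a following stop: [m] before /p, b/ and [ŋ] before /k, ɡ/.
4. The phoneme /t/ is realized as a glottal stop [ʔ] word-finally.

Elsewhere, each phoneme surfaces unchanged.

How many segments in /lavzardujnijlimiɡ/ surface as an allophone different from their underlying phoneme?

6

Segments that undergo a rule: /a/ → [aː] (rule 2); /a/ → [aː] (rule 2); /u/ → [uː] (rule 2); /i/ → [iː] (rule 2); /i/ → [iː] (rule 2); /i/ → [iː] (rule 2).
All other segments surface unchanged.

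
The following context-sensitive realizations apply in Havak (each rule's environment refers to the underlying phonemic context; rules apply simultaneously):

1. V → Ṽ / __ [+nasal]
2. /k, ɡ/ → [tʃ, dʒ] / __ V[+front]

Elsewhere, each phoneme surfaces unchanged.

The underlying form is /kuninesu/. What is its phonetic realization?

[kũnĩnesu]

/k/ (word-initial) is in the target of rule 2 but the environment (before a front vowel) is not met → [k].
/u/ (between /k/ and /n/) occurs before a nasal consonant → [ũ] by rule 1.
/n/ — not in any rule's target class → [n].
Rule 1 applies to /i/ (between /n/ and /n/: before a nasal consonant) → [ĩ].
/n/ stays [n].
/e/ (between /n/ and /s/) fails the environment for rule 1, so it stays [e].
/s/ — not in any rule's target class → [s].
/u/ (word-final): rule 1 targets it, but not before a nasal consonant → unchanged [u].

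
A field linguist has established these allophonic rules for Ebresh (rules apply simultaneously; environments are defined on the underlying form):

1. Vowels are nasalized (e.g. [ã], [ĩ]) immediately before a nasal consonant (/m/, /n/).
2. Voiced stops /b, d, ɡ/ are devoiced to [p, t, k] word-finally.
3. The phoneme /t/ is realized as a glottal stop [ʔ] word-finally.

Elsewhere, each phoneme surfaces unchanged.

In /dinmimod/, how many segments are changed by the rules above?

3

Segments that undergo a rule: /i/ → [ĩ] (rule 1); /i/ → [ĩ] (rule 1); /d/ → [t] (rule 2).
All other segments surface unchanged.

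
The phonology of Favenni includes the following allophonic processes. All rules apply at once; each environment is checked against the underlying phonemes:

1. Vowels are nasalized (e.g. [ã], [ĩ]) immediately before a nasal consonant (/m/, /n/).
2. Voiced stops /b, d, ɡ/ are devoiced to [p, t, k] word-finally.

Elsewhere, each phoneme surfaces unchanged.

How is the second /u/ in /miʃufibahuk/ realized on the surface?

/u/ — between /h/ and /k/; rule 1 does not apply here → [u].

[u]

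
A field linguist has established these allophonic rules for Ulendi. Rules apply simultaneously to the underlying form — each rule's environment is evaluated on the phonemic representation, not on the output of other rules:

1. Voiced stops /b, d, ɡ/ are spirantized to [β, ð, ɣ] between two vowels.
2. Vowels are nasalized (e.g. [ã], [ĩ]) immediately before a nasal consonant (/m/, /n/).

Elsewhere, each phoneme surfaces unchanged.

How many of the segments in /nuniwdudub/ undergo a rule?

2

Segments that undergo a rule: /u/ → [ũ] (rule 2); /d/ → [ð] (rule 1).
All other segments surface unchanged.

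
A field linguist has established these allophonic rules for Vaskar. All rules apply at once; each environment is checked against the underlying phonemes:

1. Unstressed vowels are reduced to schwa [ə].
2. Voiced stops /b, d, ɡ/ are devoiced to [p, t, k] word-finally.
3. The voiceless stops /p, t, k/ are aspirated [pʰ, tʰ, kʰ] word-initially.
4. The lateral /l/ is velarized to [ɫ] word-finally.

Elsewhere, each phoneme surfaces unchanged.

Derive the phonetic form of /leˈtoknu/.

/l/ (word-initial): rule 4 targets it, but not word-finally → unchanged [l].
/e/ — between /l/ and /t/, in an unstressed syllable — surfaces as [ə] (rule 1).
/t/ (between /e/ and /o/) is in the target of rule 3 but the environment (word-initially) is not met → [t].
/o/ (between /t/ and /k/) fails the environment for rule 1, so it stays [o].
/k/ (between /o/ and /n/): rule 3 targets it, but not word-initially → unchanged [k].
/u/ meets the environment for rule 1 (in an unstressed syllable) → [ə].

[ləˈtoknə]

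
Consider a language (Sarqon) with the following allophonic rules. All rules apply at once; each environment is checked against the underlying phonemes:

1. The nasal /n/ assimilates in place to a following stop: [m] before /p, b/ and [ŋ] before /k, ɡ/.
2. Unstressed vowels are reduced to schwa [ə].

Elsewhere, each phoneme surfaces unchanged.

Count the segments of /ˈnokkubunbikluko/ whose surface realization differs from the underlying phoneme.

6

Segments that undergo a rule: /u/ → [ə] (rule 2); /u/ → [ə] (rule 2); /n/ → [m] (rule 1); /i/ → [ə] (rule 2); /u/ → [ə] (rule 2); /o/ → [ə] (rule 2).
All other segments surface unchanged.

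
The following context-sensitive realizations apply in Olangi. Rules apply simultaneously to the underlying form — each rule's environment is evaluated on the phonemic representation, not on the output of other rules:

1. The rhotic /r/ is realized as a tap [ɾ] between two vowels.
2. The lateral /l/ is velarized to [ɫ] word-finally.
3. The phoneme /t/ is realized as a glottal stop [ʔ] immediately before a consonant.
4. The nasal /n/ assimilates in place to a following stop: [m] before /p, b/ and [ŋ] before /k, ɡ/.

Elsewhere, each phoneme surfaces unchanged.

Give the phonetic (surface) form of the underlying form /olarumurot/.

[olaɾumuɾot]

/o/ (word-initial): no rule targets it → [o].
/l/ (between /o/ and /a/): rule 2 targets it, but not word-finally → unchanged [l].
/a/ (between /l/ and /r/) is unaffected → [a].
/r/ (between /a/ and /u/): between two vowels, so rule 1 applies → [ɾ].
/u/ (between /r/ and /m/) is unaffected → [u].
/m/ (between /u/ and /u/) is unaffected → [m].
/u/ — not in any rule's target class → [u].
/r/ (between /u/ and /o/) occurs between two vowels → [ɾ] by rule 1.
/o/ stays [o].
/t/ (word-final): rule 3 targets it, but not immediately before a consonant → unchanged [t].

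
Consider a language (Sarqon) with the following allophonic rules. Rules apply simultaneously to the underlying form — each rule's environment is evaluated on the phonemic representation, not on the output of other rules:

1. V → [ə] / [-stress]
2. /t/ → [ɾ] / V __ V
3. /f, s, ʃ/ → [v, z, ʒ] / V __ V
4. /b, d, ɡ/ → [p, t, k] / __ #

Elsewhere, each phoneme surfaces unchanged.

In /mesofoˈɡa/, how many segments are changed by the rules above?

Segments that undergo a rule: /e/ → [ə] (rule 1); /s/ → [z] (rule 3); /o/ → [ə] (rule 1); /f/ → [v] (rule 3); /o/ → [ə] (rule 1).
All other segments surface unchanged.

5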